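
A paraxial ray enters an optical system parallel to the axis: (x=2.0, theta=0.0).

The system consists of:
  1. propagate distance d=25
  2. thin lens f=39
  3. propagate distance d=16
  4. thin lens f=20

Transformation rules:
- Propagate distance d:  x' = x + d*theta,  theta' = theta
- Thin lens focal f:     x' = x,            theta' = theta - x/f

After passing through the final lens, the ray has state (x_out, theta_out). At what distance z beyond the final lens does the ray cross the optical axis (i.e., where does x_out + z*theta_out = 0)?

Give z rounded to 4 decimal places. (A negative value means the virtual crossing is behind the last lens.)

Answer: 10.6977

Derivation:
Initial: x=2.0000 theta=0.0000
After 1 (propagate distance d=25): x=2.0000 theta=0.0000
After 2 (thin lens f=39): x=2.0000 theta=-2/39 (≈-0.0513)
After 3 (propagate distance d=16): x=46/39 (≈1.1795) theta=-2/39 (≈-0.0513)
After 4 (thin lens f=20): x=46/39 (≈1.1795) theta=-43/390 (≈-0.1103)
z_focus = -x_out/theta_out = -(46/39)/(-43/390) = 460/43 ≈ 10.6977
Rounded to 4 decimal places: z = 10.6977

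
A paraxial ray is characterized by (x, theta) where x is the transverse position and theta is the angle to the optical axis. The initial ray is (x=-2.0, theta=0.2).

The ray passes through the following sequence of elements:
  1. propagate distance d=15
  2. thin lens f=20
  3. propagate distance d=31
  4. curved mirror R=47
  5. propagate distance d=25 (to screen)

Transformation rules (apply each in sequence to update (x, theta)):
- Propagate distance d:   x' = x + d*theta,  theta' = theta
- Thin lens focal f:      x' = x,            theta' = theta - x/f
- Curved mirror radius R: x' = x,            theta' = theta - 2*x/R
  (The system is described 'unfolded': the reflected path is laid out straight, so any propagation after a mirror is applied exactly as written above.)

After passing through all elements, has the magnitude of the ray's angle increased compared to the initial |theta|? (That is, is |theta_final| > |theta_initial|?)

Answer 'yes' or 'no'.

Initial: x=-2.0000 theta=0.2000
After 1 (propagate distance d=15): x=1.0000 theta=0.2000
After 2 (thin lens f=20): x=1.0000 theta=0.1500
After 3 (propagate distance d=31): x=5.6500 theta=0.1500
After 4 (curved mirror R=47): x=5.6500 theta=-17/188 (≈-0.0904)
After 5 (propagate distance d=25 (to screen)): x=1593/470 (≈3.3894) theta=-17/188 (≈-0.0904)
|theta_initial|=0.2000 |theta_final|=17/188 (≈0.0904) -> not increased

Answer: no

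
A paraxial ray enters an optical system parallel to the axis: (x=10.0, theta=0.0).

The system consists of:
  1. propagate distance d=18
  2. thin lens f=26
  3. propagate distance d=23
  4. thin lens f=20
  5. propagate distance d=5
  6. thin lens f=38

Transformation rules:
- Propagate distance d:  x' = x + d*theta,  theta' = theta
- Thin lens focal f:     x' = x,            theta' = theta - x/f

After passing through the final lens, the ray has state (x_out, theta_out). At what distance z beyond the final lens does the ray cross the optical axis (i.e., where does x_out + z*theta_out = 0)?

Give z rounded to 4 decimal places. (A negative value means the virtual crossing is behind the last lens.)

Initial: x=10.0000 theta=0.0000
After 1 (propagate distance d=18): x=10.0000 theta=0.0000
After 2 (thin lens f=26): x=10.0000 theta=-5/13 (≈-0.3846)
After 3 (propagate distance d=23): x=15/13 (≈1.1538) theta=-5/13 (≈-0.3846)
After 4 (thin lens f=20): x=15/13 (≈1.1538) theta=-23/52 (≈-0.4423)
After 5 (propagate distance d=5): x=-55/52 (≈-1.0577) theta=-23/52 (≈-0.4423)
After 6 (thin lens f=38): x=-55/52 (≈-1.0577) theta=-63/152 (≈-0.4145)
z_focus = -x_out/theta_out = -(-55/52)/(-63/152) = -2090/819 ≈ -2.5519
Rounded to 4 decimal places: z = -2.5519

Answer: -2.5519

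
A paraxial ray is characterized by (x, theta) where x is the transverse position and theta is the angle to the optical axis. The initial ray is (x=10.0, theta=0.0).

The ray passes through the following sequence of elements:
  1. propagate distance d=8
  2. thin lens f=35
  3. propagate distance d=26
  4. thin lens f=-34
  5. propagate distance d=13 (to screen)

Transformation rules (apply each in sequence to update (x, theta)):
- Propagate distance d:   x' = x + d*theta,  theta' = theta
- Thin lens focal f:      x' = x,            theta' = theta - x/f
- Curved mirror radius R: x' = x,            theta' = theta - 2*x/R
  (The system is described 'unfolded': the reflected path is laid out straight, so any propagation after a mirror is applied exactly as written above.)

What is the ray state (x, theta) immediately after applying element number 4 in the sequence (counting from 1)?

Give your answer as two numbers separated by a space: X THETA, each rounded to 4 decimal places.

Answer: 2.5714 -0.2101

Derivation:
Initial: x=10.0000 theta=0.0000
After 1 (propagate distance d=8): x=10.0000 theta=0.0000
After 2 (thin lens f=35): x=10.0000 theta=-2/7 (≈-0.2857)
After 3 (propagate distance d=26): x=18/7 (≈2.5714) theta=-2/7 (≈-0.2857)
After 4 (thin lens f=-34): x=18/7 (≈2.5714) theta=-25/119 (≈-0.2101)
Rounded to 4 decimal places: x = 2.5714, theta = -0.2101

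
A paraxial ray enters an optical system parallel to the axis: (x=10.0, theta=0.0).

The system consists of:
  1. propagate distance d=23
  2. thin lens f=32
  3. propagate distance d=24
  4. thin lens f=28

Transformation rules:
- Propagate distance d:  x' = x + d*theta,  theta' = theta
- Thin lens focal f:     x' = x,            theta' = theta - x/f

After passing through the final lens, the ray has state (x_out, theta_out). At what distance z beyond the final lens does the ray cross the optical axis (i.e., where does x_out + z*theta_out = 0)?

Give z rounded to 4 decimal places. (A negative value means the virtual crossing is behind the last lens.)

Answer: 6.2222

Derivation:
Initial: x=10.0000 theta=0.0000
After 1 (propagate distance d=23): x=10.0000 theta=0.0000
After 2 (thin lens f=32): x=10.0000 theta=-0.3125
After 3 (propagate distance d=24): x=2.5000 theta=-0.3125
After 4 (thin lens f=28): x=2.5000 theta=-45/112 (≈-0.4018)
z_focus = -x_out/theta_out = -(2.5000)/(-45/112) = 56/9 ≈ 6.2222
Rounded to 4 decimal places: z = 6.2222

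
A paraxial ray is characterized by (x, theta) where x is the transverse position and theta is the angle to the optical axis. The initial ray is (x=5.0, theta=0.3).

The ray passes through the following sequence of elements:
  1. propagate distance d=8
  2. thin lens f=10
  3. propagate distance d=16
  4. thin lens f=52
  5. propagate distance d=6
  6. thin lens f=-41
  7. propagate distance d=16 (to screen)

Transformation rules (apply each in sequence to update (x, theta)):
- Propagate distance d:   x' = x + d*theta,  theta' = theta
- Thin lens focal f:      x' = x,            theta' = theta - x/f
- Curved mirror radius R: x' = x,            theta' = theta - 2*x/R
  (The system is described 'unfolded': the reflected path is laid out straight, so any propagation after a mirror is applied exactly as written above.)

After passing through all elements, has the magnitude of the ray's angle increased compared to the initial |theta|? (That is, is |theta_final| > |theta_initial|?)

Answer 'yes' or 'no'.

Initial: x=5.0000 theta=0.3000
After 1 (propagate distance d=8): x=7.4000 theta=0.3000
After 2 (thin lens f=10): x=7.4000 theta=-0.4400
After 3 (propagate distance d=16): x=0.3600 theta=-0.4400
After 4 (thin lens f=52): x=0.3600 theta=-581/1300 (≈-0.4469)
After 5 (propagate distance d=6): x=-1509/650 (≈-2.3215) theta=-581/1300 (≈-0.4469)
After 6 (thin lens f=-41): x=-1509/650 (≈-2.3215) theta=-26839/53300 (≈-0.5035)
After 7 (propagate distance d=16 (to screen)): x=-276581/26650 (≈-10.3783) theta=-26839/53300 (≈-0.5035)
|theta_initial|=0.3000 |theta_final|=26839/53300 (≈0.5035) -> increased

Answer: yes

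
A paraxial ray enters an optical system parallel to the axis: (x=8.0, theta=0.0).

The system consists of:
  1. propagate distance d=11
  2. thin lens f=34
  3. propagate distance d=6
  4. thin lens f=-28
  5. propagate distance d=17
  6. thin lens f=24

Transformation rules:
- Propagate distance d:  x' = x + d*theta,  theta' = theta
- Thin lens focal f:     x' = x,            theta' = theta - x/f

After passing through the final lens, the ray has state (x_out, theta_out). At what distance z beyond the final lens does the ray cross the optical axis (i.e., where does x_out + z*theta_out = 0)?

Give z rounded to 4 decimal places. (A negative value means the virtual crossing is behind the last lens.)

Answer: 24.0000

Derivation:
Initial: x=8.0000 theta=0.0000
After 1 (propagate distance d=11): x=8.0000 theta=0.0000
After 2 (thin lens f=34): x=8.0000 theta=-4/17 (≈-0.2353)
After 3 (propagate distance d=6): x=112/17 (≈6.5882) theta=-4/17 (≈-0.2353)
After 4 (thin lens f=-28): x=112/17 (≈6.5882) theta=0.0000
After 5 (propagate distance d=17): x=112/17 (≈6.5882) theta=0.0000
After 6 (thin lens f=24): x=112/17 (≈6.5882) theta=-14/51 (≈-0.2745)
z_focus = -x_out/theta_out = -(112/17)/(-14/51) = 24.0000
Rounded to 4 decimal places: z = 24.0000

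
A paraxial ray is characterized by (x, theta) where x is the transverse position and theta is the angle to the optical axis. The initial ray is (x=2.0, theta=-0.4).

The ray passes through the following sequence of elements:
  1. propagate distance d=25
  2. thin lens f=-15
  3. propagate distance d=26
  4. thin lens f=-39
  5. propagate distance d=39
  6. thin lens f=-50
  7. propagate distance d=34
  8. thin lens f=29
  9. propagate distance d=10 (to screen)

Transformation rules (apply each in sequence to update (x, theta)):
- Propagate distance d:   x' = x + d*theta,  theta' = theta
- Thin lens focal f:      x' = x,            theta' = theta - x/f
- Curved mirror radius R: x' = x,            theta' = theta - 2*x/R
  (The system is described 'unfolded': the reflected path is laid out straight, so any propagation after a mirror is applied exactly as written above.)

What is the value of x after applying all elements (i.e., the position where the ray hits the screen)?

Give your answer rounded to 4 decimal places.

Initial: x=2.0000 theta=-0.4000
After 1 (propagate distance d=25): x=-8.0000 theta=-0.4000
After 2 (thin lens f=-15): x=-8.0000 theta=-14/15 (≈-0.9333)
After 3 (propagate distance d=26): x=-484/15 (≈-32.2667) theta=-14/15 (≈-0.9333)
After 4 (thin lens f=-39): x=-484/15 (≈-32.2667) theta=-206/117 (≈-1.7607)
After 5 (propagate distance d=39): x=-1514/15 (≈-100.9333) theta=-206/117 (≈-1.7607)
After 6 (thin lens f=-50): x=-1514/15 (≈-100.9333) theta=-55273/14625 (≈-3.7794)
After 7 (propagate distance d=34): x=-3355432/14625 (≈-229.4312) theta=-55273/14625 (≈-3.7794)
After 8 (thin lens f=29): x=-3355432/14625 (≈-229.4312) theta=350503/84825 (≈4.1321)
After 9 (propagate distance d=10 (to screen)): x=-2045702/10875 (≈-188.1105) theta=350503/84825 (≈4.1321)
Rounded to 4 decimal places: x = -188.1105

Answer: -188.1105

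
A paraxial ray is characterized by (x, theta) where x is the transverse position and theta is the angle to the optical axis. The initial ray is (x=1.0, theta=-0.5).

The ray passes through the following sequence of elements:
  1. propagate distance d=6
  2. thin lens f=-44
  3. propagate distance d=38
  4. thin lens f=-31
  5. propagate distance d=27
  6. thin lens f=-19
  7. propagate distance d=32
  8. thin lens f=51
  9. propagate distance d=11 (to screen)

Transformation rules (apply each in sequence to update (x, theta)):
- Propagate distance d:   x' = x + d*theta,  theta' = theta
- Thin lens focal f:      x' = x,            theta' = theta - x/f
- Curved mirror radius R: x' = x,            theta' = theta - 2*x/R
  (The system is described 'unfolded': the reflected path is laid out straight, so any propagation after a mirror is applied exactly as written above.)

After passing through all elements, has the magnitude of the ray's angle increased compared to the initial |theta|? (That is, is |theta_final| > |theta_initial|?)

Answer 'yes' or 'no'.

Initial: x=1.0000 theta=-0.5000
After 1 (propagate distance d=6): x=-2.0000 theta=-0.5000
After 2 (thin lens f=-44): x=-2.0000 theta=-6/11 (≈-0.5455)
After 3 (propagate distance d=38): x=-250/11 (≈-22.7273) theta=-6/11 (≈-0.5455)
After 4 (thin lens f=-31): x=-250/11 (≈-22.7273) theta=-436/341 (≈-1.2786)
After 5 (propagate distance d=27): x=-19522/341 (≈-57.2493) theta=-436/341 (≈-1.2786)
After 6 (thin lens f=-19): x=-19522/341 (≈-57.2493) theta=-27806/6479 (≈-4.2917)
After 7 (propagate distance d=32): x=-114610/589 (≈-194.5840) theta=-27806/6479 (≈-4.2917)
After 8 (thin lens f=51): x=-114610/589 (≈-194.5840) theta=-8284/17391 (≈-0.4763)
After 9 (propagate distance d=11 (to screen)): x=-6002506/30039 (≈-199.8238) theta=-8284/17391 (≈-0.4763)
|theta_initial|=0.5000 |theta_final|=8284/17391 (≈0.4763) -> not increased

Answer: no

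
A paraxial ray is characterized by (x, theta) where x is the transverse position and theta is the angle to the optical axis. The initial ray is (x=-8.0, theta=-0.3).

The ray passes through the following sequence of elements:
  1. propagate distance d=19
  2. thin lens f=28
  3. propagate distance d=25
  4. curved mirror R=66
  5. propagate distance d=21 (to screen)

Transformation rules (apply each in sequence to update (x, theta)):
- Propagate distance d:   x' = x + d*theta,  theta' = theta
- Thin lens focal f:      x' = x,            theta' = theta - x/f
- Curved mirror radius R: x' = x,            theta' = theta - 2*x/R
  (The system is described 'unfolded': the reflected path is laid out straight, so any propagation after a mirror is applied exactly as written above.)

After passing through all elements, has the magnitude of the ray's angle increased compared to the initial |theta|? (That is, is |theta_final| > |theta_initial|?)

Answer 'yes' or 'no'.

Initial: x=-8.0000 theta=-0.3000
After 1 (propagate distance d=19): x=-13.7000 theta=-0.3000
After 2 (thin lens f=28): x=-13.7000 theta=53/280 (≈0.1893)
After 3 (propagate distance d=25): x=-2511/280 (≈-8.9679) theta=53/280 (≈0.1893)
After 4 (curved mirror R=66): x=-2511/280 (≈-8.9679) theta=71/154 (≈0.4610)
After 5 (propagate distance d=21 (to screen)): x=2199/3080 (≈0.7140) theta=71/154 (≈0.4610)
|theta_initial|=0.3000 |theta_final|=71/154 (≈0.4610) -> increased

Answer: yes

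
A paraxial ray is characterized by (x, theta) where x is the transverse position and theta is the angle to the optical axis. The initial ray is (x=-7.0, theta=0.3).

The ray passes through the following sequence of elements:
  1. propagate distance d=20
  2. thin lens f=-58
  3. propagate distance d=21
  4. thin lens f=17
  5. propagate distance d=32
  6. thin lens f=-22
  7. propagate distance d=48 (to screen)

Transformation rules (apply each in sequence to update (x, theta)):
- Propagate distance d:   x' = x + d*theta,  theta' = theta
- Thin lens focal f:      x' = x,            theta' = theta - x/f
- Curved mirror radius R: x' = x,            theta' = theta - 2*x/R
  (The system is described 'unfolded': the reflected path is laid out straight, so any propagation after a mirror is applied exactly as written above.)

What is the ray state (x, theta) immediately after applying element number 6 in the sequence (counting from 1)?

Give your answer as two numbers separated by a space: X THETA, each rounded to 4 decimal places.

Answer: 4.6913 0.2055

Derivation:
Initial: x=-7.0000 theta=0.3000
After 1 (propagate distance d=20): x=-1.0000 theta=0.3000
After 2 (thin lens f=-58): x=-1.0000 theta=41/145 (≈0.2828)
After 3 (propagate distance d=21): x=716/145 (≈4.9379) theta=41/145 (≈0.2828)
After 4 (thin lens f=17): x=716/145 (≈4.9379) theta=-19/2465 (≈-0.0077)
After 5 (propagate distance d=32): x=11564/2465 (≈4.6913) theta=-19/2465 (≈-0.0077)
After 6 (thin lens f=-22): x=11564/2465 (≈4.6913) theta=5573/27115 (≈0.2055)
Rounded to 4 decimal places: x = 4.6913, theta = 0.2055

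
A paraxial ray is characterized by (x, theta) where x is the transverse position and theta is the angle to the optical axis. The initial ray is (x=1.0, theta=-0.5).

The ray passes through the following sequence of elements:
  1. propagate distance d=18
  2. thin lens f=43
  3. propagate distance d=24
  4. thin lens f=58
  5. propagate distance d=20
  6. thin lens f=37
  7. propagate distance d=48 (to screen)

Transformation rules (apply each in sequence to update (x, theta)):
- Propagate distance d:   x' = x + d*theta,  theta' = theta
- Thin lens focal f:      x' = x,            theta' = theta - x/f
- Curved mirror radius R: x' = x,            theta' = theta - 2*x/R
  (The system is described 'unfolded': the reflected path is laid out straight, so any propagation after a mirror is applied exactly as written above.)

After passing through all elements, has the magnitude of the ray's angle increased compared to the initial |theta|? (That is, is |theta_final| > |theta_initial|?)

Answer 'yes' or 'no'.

Answer: no

Derivation:
Initial: x=1.0000 theta=-0.5000
After 1 (propagate distance d=18): x=-8.0000 theta=-0.5000
After 2 (thin lens f=43): x=-8.0000 theta=-27/86 (≈-0.3140)
After 3 (propagate distance d=24): x=-668/43 (≈-15.5349) theta=-27/86 (≈-0.3140)
After 4 (thin lens f=58): x=-668/43 (≈-15.5349) theta=-115/2494 (≈-0.0461)
After 5 (propagate distance d=20): x=-20522/1247 (≈-16.4571) theta=-115/2494 (≈-0.0461)
After 6 (thin lens f=37): x=-20522/1247 (≈-16.4571) theta=36789/92278 (≈0.3987)
After 7 (propagate distance d=48 (to screen)): x=123622/46139 (≈2.6793) theta=36789/92278 (≈0.3987)
|theta_initial|=0.5000 |theta_final|=36789/92278 (≈0.3987) -> not increased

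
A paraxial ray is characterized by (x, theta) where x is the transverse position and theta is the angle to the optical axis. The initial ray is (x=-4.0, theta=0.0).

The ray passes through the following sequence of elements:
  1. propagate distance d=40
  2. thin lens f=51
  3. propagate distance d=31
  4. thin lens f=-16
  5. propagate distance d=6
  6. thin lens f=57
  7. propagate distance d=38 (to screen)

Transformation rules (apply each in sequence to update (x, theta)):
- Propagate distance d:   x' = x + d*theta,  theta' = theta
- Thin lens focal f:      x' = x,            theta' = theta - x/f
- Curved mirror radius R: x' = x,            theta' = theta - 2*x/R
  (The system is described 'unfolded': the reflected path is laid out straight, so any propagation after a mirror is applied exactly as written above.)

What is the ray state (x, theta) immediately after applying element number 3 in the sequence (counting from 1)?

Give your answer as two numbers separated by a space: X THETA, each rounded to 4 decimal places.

Answer: -1.5686 0.0784

Derivation:
Initial: x=-4.0000 theta=0.0000
After 1 (propagate distance d=40): x=-4.0000 theta=0.0000
After 2 (thin lens f=51): x=-4.0000 theta=4/51 (≈0.0784)
After 3 (propagate distance d=31): x=-80/51 (≈-1.5686) theta=4/51 (≈0.0784)
Rounded to 4 decimal places: x = -1.5686, theta = 0.0784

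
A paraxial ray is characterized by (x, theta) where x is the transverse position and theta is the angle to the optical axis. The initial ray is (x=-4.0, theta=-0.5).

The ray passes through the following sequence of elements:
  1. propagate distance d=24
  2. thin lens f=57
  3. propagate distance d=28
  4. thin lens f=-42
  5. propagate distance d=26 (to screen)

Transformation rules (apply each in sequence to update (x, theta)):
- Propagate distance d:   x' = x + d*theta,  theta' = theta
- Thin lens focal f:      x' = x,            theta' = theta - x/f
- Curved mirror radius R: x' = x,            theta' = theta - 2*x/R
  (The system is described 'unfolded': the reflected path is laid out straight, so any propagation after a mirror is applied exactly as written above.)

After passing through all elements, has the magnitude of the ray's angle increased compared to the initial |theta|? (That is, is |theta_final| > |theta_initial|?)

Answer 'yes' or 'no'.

Initial: x=-4.0000 theta=-0.5000
After 1 (propagate distance d=24): x=-16.0000 theta=-0.5000
After 2 (thin lens f=57): x=-16.0000 theta=-25/114 (≈-0.2193)
After 3 (propagate distance d=28): x=-1262/57 (≈-22.1404) theta=-25/114 (≈-0.2193)
After 4 (thin lens f=-42): x=-1262/57 (≈-22.1404) theta=-1787/2394 (≈-0.7464)
After 5 (propagate distance d=26 (to screen)): x=-49733/1197 (≈-41.5480) theta=-1787/2394 (≈-0.7464)
|theta_initial|=0.5000 |theta_final|=1787/2394 (≈0.7464) -> increased

Answer: yes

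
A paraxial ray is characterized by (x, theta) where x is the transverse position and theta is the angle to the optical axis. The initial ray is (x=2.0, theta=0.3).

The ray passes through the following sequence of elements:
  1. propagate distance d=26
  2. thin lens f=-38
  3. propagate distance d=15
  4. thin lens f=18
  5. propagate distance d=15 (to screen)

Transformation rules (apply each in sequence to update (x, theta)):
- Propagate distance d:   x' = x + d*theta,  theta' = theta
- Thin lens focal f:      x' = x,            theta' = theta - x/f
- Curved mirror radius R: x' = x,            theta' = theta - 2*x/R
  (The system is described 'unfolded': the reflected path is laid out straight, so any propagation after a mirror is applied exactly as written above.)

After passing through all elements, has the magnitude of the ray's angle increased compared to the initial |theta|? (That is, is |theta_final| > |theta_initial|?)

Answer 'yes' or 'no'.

Initial: x=2.0000 theta=0.3000
After 1 (propagate distance d=26): x=9.8000 theta=0.3000
After 2 (thin lens f=-38): x=9.8000 theta=53/95 (≈0.5579)
After 3 (propagate distance d=15): x=1726/95 (≈18.1684) theta=53/95 (≈0.5579)
After 4 (thin lens f=18): x=1726/95 (≈18.1684) theta=-386/855 (≈-0.4515)
After 5 (propagate distance d=15 (to screen)): x=3248/285 (≈11.3965) theta=-386/855 (≈-0.4515)
|theta_initial|=0.3000 |theta_final|=386/855 (≈0.4515) -> increased

Answer: yes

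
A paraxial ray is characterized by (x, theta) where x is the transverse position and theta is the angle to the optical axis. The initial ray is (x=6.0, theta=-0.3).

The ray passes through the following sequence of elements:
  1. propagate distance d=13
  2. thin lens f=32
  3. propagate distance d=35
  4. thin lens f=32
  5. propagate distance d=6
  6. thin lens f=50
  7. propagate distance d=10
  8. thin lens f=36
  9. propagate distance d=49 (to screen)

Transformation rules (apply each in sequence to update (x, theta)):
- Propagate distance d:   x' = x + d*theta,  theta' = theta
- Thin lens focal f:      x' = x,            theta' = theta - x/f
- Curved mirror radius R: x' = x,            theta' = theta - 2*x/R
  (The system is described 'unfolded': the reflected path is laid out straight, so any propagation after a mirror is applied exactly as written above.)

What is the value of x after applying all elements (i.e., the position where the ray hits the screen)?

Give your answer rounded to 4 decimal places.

Initial: x=6.0000 theta=-0.3000
After 1 (propagate distance d=13): x=2.1000 theta=-0.3000
After 2 (thin lens f=32): x=2.1000 theta=-117/320 (≈-0.3656)
After 3 (propagate distance d=35): x=-3423/320 (≈-10.6969) theta=-117/320 (≈-0.3656)
After 4 (thin lens f=32): x=-3423/320 (≈-10.6969) theta=-321/10240 (≈-0.0313)
After 5 (propagate distance d=6): x=-55731/5120 (≈-10.8850) theta=-321/10240 (≈-0.0313)
After 6 (thin lens f=50): x=-55731/5120 (≈-10.8850) theta=23853/128000 (≈0.1864)
After 7 (propagate distance d=10): x=-230949/25600 (≈-9.0214) theta=23853/128000 (≈0.1864)
After 8 (thin lens f=36): x=-230949/25600 (≈-9.0214) theta=223717/512000 (≈0.4369)
After 9 (propagate distance d=49 (to screen)): x=6343153/512000 (≈12.3890) theta=223717/512000 (≈0.4369)
Rounded to 4 decimal places: x = 12.3890

Answer: 12.3890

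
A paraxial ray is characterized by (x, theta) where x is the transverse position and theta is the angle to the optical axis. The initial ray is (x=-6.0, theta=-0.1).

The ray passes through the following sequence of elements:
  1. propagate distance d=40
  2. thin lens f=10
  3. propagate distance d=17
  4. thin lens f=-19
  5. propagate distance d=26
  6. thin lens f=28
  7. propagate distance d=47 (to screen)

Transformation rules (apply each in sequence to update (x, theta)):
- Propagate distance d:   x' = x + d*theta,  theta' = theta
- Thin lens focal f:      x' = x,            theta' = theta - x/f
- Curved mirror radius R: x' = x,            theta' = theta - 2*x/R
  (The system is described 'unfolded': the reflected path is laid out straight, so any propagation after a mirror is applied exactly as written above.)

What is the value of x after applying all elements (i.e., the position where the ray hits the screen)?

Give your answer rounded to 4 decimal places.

Initial: x=-6.0000 theta=-0.1000
After 1 (propagate distance d=40): x=-10.0000 theta=-0.1000
After 2 (thin lens f=10): x=-10.0000 theta=0.9000
After 3 (propagate distance d=17): x=5.3000 theta=0.9000
After 4 (thin lens f=-19): x=5.3000 theta=112/95 (≈1.1789)
After 5 (propagate distance d=26): x=6831/190 (≈35.9526) theta=112/95 (≈1.1789)
After 6 (thin lens f=28): x=6831/190 (≈35.9526) theta=-559/5320 (≈-0.1051)
After 7 (propagate distance d=47 (to screen)): x=32999/1064 (≈31.0141) theta=-559/5320 (≈-0.1051)
Rounded to 4 decimal places: x = 31.0141

Answer: 31.0141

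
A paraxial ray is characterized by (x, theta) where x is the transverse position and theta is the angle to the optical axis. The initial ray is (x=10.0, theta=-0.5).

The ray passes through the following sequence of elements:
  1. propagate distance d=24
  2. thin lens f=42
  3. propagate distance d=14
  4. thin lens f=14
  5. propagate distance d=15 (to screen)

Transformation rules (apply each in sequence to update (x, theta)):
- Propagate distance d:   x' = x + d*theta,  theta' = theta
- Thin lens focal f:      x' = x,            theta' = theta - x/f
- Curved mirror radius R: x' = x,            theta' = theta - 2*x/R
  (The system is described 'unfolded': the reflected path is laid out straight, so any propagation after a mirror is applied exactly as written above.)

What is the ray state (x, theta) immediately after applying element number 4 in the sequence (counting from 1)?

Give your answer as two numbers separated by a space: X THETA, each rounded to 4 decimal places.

Initial: x=10.0000 theta=-0.5000
After 1 (propagate distance d=24): x=-2.0000 theta=-0.5000
After 2 (thin lens f=42): x=-2.0000 theta=-19/42 (≈-0.4524)
After 3 (propagate distance d=14): x=-25/3 (≈-8.3333) theta=-19/42 (≈-0.4524)
After 4 (thin lens f=14): x=-25/3 (≈-8.3333) theta=1/7 (≈0.1429)
Rounded to 4 decimal places: x = -8.3333, theta = 0.1429

Answer: -8.3333 0.1429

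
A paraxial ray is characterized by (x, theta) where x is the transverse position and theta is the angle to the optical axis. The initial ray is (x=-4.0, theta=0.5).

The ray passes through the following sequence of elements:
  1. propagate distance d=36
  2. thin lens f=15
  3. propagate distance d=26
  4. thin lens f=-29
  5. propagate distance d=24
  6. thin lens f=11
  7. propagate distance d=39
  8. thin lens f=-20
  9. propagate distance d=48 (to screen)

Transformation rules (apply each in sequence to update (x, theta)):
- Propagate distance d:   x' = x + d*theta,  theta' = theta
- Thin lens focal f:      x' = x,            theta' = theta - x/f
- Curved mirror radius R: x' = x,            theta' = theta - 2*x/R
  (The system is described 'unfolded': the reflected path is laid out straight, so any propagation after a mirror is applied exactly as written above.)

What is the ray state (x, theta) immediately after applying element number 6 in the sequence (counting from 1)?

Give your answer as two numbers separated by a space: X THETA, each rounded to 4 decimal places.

Initial: x=-4.0000 theta=0.5000
After 1 (propagate distance d=36): x=14.0000 theta=0.5000
After 2 (thin lens f=15): x=14.0000 theta=-13/30 (≈-0.4333)
After 3 (propagate distance d=26): x=41/15 (≈2.7333) theta=-13/30 (≈-0.4333)
After 4 (thin lens f=-29): x=41/15 (≈2.7333) theta=-59/174 (≈-0.3391)
After 5 (propagate distance d=24): x=-2351/435 (≈-5.4046) theta=-59/174 (≈-0.3391)
After 6 (thin lens f=11): x=-2351/435 (≈-5.4046) theta=1457/9570 (≈0.1522)
Rounded to 4 decimal places: x = -5.4046, theta = 0.1522

Answer: -5.4046 0.1522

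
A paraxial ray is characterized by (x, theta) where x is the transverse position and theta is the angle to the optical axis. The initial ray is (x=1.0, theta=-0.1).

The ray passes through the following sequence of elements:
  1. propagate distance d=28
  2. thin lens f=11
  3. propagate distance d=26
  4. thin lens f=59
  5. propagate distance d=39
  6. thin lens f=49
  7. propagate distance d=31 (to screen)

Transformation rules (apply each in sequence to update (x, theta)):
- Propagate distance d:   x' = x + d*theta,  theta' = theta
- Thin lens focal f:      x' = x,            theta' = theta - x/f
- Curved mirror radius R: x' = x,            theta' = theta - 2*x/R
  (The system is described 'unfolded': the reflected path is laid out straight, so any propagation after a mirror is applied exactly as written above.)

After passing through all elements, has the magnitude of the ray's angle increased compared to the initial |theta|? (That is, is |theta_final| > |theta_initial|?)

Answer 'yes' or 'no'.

Initial: x=1.0000 theta=-0.1000
After 1 (propagate distance d=28): x=-1.8000 theta=-0.1000
After 2 (thin lens f=11): x=-1.8000 theta=7/110 (≈0.0636)
After 3 (propagate distance d=26): x=-8/55 (≈-0.1455) theta=7/110 (≈0.0636)
After 4 (thin lens f=59): x=-8/55 (≈-0.1455) theta=39/590 (≈0.0661)
After 5 (propagate distance d=39): x=15787/6490 (≈2.4325) theta=39/590 (≈0.0661)
After 6 (thin lens f=49): x=15787/6490 (≈2.4325) theta=2617/159005 (≈0.0165)
After 7 (propagate distance d=31 (to screen)): x=935817/318010 (≈2.9427) theta=2617/159005 (≈0.0165)
|theta_initial|=0.1000 |theta_final|=2617/159005 (≈0.0165) -> not increased

Answer: no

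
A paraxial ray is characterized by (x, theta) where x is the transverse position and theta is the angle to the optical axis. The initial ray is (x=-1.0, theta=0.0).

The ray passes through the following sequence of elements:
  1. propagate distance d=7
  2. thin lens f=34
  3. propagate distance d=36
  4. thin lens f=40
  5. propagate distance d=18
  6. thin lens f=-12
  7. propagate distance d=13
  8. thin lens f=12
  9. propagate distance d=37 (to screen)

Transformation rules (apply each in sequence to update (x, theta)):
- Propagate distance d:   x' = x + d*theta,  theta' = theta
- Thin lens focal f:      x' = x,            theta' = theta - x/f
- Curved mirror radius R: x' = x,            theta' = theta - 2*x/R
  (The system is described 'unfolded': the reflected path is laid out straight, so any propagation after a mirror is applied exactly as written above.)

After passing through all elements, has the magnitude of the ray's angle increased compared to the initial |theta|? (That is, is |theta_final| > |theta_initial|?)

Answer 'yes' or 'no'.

Initial: x=-1.0000 theta=0.0000
After 1 (propagate distance d=7): x=-1.0000 theta=0.0000
After 2 (thin lens f=34): x=-1.0000 theta=1/34 (≈0.0294)
After 3 (propagate distance d=36): x=1/17 (≈0.0588) theta=1/34 (≈0.0294)
After 4 (thin lens f=40): x=1/17 (≈0.0588) theta=19/680 (≈0.0279)
After 5 (propagate distance d=18): x=191/340 (≈0.5618) theta=19/680 (≈0.0279)
After 6 (thin lens f=-12): x=191/340 (≈0.5618) theta=61/816 (≈0.0748)
After 7 (propagate distance d=13): x=6257/4080 (≈1.5336) theta=61/816 (≈0.0748)
After 8 (thin lens f=12): x=6257/4080 (≈1.5336) theta=-2597/48960 (≈-0.0530)
After 9 (propagate distance d=37 (to screen)): x=-4201/9792 (≈-0.4290) theta=-2597/48960 (≈-0.0530)
|theta_initial|=0.0000 |theta_final|=2597/48960 (≈0.0530) -> increased

Answer: yes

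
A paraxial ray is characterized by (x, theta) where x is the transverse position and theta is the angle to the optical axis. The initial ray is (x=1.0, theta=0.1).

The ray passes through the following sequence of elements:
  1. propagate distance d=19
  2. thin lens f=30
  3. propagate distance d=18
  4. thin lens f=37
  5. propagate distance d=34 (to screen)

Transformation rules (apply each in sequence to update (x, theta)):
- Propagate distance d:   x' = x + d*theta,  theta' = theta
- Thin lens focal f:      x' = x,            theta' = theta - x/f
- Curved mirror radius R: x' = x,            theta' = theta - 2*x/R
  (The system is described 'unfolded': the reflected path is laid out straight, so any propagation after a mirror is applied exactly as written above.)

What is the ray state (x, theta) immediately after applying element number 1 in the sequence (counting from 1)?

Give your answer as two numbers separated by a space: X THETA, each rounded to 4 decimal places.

Initial: x=1.0000 theta=0.1000
After 1 (propagate distance d=19): x=2.9000 theta=0.1000
Rounded to 4 decimal places: x = 2.9000, theta = 0.1000

Answer: 2.9000 0.1000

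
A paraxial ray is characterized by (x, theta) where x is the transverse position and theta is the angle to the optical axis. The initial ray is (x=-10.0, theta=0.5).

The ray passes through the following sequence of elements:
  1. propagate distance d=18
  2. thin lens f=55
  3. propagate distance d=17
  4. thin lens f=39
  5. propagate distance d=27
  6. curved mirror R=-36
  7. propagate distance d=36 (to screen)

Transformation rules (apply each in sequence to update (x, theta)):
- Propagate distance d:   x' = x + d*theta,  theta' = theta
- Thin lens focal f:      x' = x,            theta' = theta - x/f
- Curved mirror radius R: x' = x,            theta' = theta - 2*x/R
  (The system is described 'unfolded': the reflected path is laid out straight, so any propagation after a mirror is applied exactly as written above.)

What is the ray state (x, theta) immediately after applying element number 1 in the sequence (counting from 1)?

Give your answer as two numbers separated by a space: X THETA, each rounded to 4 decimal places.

Answer: -1.0000 0.5000

Derivation:
Initial: x=-10.0000 theta=0.5000
After 1 (propagate distance d=18): x=-1.0000 theta=0.5000
Rounded to 4 decimal places: x = -1.0000, theta = 0.5000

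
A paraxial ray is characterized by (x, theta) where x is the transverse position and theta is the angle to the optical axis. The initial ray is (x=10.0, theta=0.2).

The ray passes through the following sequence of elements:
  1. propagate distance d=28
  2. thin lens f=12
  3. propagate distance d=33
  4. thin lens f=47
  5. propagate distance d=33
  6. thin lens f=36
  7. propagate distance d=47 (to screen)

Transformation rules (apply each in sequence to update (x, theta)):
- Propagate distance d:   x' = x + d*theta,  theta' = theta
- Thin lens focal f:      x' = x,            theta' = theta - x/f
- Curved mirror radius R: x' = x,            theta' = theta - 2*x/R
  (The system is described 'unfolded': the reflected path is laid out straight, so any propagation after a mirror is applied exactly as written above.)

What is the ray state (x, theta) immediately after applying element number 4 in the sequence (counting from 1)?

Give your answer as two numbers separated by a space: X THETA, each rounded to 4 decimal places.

Initial: x=10.0000 theta=0.2000
After 1 (propagate distance d=28): x=15.6000 theta=0.2000
After 2 (thin lens f=12): x=15.6000 theta=-1.1000
After 3 (propagate distance d=33): x=-20.7000 theta=-1.1000
After 4 (thin lens f=47): x=-20.7000 theta=-31/47 (≈-0.6596)
Rounded to 4 decimal places: x = -20.7000, theta = -0.6596

Answer: -20.7000 -0.6596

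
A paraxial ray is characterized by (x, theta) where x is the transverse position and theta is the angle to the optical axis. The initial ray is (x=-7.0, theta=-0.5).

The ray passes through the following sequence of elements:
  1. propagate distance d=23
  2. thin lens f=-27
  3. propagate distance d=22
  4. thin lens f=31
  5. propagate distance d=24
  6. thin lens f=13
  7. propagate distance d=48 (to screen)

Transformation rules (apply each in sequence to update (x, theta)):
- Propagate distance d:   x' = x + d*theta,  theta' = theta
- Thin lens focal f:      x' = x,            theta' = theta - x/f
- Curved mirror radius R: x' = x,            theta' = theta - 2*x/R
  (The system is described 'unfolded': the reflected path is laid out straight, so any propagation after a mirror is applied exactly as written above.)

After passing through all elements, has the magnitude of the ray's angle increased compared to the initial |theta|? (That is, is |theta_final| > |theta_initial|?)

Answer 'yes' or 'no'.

Initial: x=-7.0000 theta=-0.5000
After 1 (propagate distance d=23): x=-18.5000 theta=-0.5000
After 2 (thin lens f=-27): x=-18.5000 theta=-32/27 (≈-1.1852)
After 3 (propagate distance d=22): x=-2407/54 (≈-44.5741) theta=-32/27 (≈-1.1852)
After 4 (thin lens f=31): x=-2407/54 (≈-44.5741) theta=47/186 (≈0.2527)
After 5 (propagate distance d=24): x=-64465/1674 (≈-38.5096) theta=47/186 (≈0.2527)
After 6 (thin lens f=13): x=-64465/1674 (≈-38.5096) theta=34982/10881 (≈3.2150)
After 7 (propagate distance d=48 (to screen)): x=2520227/21762 (≈115.8086) theta=34982/10881 (≈3.2150)
|theta_initial|=0.5000 |theta_final|=34982/10881 (≈3.2150) -> increased

Answer: yes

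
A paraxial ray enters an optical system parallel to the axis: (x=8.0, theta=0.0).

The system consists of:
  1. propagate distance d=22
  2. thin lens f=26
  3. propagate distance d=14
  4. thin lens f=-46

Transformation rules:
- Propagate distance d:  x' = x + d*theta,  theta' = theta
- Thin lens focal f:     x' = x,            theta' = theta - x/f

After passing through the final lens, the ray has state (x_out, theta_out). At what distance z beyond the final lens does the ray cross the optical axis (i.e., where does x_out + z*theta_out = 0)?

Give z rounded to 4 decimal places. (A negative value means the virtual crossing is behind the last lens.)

Initial: x=8.0000 theta=0.0000
After 1 (propagate distance d=22): x=8.0000 theta=0.0000
After 2 (thin lens f=26): x=8.0000 theta=-4/13 (≈-0.3077)
After 3 (propagate distance d=14): x=48/13 (≈3.6923) theta=-4/13 (≈-0.3077)
After 4 (thin lens f=-46): x=48/13 (≈3.6923) theta=-68/299 (≈-0.2274)
z_focus = -x_out/theta_out = -(48/13)/(-68/299) = 276/17 ≈ 16.2353
Rounded to 4 decimal places: z = 16.2353

Answer: 16.2353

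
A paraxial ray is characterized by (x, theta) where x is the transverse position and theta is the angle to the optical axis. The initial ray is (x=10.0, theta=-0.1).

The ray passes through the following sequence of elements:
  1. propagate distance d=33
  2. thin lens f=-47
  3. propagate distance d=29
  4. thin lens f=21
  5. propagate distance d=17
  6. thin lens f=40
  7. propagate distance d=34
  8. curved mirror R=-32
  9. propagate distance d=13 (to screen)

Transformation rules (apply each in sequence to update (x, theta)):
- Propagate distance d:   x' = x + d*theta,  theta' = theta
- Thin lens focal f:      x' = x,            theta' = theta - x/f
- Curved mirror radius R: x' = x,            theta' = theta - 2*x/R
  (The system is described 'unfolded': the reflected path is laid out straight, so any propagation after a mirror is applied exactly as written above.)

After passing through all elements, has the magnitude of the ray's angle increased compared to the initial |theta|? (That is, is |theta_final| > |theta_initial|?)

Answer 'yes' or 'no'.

Answer: yes

Derivation:
Initial: x=10.0000 theta=-0.1000
After 1 (propagate distance d=33): x=6.7000 theta=-0.1000
After 2 (thin lens f=-47): x=6.7000 theta=2/47 (≈0.0426)
After 3 (propagate distance d=29): x=3729/470 (≈7.9340) theta=2/47 (≈0.0426)
After 4 (thin lens f=21): x=3729/470 (≈7.9340) theta=-1103/3290 (≈-0.3353)
After 5 (propagate distance d=17): x=3676/1645 (≈2.2347) theta=-1103/3290 (≈-0.3353)
After 6 (thin lens f=40): x=3676/1645 (≈2.2347) theta=-3217/8225 (≈-0.3911)
After 7 (propagate distance d=34): x=-90998/8225 (≈-11.0636) theta=-3217/8225 (≈-0.3911)
After 8 (curved mirror R=-32): x=-90998/8225 (≈-11.0636) theta=-14247/13160 (≈-1.0826)
After 9 (propagate distance d=13 (to screen)): x=-1654039/65800 (≈-25.1374) theta=-14247/13160 (≈-1.0826)
|theta_initial|=0.1000 |theta_final|=14247/13160 (≈1.0826) -> increased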